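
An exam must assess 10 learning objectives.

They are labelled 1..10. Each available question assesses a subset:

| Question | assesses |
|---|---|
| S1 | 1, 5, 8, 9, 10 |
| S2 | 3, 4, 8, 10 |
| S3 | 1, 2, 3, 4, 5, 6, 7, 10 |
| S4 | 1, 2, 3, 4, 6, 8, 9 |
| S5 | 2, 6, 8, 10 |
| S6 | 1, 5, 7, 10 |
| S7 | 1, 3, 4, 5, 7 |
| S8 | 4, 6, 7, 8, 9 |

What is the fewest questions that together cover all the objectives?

2

Take {S1, S3}. Their union is {1, 2, 3, 4, 5, 6, 7, 8, 9, 10}, which is all 10 objectives.
No single question has all 10 objectives (the largest, S3, has 8), so 2 is optimal.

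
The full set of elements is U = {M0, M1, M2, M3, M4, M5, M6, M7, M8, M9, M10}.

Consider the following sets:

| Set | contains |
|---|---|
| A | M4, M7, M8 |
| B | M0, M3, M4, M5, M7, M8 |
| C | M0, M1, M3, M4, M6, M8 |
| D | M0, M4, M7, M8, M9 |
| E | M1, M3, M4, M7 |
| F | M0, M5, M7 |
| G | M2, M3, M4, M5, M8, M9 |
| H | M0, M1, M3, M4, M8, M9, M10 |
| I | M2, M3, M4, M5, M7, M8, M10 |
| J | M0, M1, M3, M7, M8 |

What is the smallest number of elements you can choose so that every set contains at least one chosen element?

T = {M4, M7} meets every set (each contains at least one member of T), and |T| = 2.
No single element lies in every set, so at least 2 are needed and 2 is optimal.

2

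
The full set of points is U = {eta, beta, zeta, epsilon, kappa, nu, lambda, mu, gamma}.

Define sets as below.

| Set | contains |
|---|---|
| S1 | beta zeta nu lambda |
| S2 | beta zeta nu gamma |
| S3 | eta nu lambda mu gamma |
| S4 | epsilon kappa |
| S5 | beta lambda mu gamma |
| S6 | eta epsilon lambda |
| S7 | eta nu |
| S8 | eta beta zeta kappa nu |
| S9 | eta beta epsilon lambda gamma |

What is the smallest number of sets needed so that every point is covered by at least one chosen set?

3

S2 and S3 and S4 together: S2 ∪ S3 ∪ S4 = {eta, beta, zeta, epsilon, kappa, nu, lambda, mu, gamma} — every point is covered.
No 2 of the 9 sets cover everything (all 36 combinations miss at least one point), so 3 is optimal.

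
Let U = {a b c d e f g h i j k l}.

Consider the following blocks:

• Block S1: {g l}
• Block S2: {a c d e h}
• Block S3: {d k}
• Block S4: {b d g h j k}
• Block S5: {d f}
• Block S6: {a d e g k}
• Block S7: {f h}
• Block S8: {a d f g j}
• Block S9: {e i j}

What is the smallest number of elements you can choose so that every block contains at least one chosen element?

4

T = {e, f, k, l} meets every block (each contains at least one member of T), and |T| = 4.
The blocks S1, S3, S7, S9 are pairwise disjoint, so any hitting set needs a separate element for each — at least 4. Hence 4 is optimal.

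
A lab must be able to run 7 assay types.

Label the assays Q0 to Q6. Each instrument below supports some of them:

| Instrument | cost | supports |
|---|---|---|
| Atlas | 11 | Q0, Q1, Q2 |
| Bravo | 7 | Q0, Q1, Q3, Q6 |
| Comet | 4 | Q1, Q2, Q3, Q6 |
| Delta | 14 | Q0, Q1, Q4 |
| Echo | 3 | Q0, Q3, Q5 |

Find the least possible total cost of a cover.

21

Comet, Delta, Echo together cover every assay (Comet ∪ Delta ∪ Echo = {Q0, Q1, Q2, Q3, Q4, Q5, Q6}); total cost 4 + 14 + 3 = 21.
No covering selection has total cost below 21.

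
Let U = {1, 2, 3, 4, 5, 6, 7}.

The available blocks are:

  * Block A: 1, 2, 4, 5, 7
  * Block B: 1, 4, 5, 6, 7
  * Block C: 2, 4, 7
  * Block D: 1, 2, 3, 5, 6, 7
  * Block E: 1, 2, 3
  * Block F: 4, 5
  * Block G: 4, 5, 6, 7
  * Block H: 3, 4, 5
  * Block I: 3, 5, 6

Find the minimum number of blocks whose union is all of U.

2

C and D together: C ∪ D = {1, 2, 3, 4, 5, 6, 7} — every element is covered.
No single block has all 7 elements (the largest, D, has 6), so 2 is optimal.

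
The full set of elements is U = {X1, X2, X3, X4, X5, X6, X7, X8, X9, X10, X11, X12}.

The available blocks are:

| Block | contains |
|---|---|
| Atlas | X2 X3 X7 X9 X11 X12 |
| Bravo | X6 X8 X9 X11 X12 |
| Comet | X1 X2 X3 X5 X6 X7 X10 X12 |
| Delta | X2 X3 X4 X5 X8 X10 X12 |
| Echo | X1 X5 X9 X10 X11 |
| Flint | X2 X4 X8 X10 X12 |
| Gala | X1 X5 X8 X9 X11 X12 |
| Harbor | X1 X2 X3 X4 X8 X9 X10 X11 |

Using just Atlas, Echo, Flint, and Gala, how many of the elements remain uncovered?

Union of Atlas, Echo, Flint, Gala = {X1, X2, X3, X4, X5, X7, X8, X9, X10, X11, X12}.
Not covered: X6 — 1 element.

1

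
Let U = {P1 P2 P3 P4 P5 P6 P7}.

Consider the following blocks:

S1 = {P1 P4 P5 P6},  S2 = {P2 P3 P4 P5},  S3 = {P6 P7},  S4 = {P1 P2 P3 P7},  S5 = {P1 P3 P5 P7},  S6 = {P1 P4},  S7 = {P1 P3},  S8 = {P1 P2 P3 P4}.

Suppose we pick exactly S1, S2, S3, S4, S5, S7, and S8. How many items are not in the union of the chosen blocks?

0

Union of S1, S2, S3, S4, S5, S7, S8 = {P1, P2, P3, P4, P5, P6, P7} — that's every item, so 0 are uncovered.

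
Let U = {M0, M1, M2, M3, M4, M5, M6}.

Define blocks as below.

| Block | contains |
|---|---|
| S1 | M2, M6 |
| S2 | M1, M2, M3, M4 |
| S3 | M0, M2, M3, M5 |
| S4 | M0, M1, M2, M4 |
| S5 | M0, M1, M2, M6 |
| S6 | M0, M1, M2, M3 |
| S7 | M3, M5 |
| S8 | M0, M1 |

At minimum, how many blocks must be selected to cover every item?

S1, S4, and S7 cover everything between them: the union {M0, M1, M2, M3, M4, M5, M6} is all of U.
No 2 of the 8 blocks cover everything (all 28 combinations miss at least one item), so 3 is optimal.

3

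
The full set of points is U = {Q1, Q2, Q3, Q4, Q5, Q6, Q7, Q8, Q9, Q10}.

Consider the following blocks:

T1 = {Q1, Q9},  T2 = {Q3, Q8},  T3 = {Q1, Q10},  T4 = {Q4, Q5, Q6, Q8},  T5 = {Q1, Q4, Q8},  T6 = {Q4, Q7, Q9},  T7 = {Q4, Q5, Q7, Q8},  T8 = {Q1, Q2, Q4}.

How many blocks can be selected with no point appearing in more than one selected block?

T2, T3, T6 are pairwise disjoint (T2={Q3,Q8}; T3={Q1,Q10}; T6={Q4,Q7,Q9}).
Every remaining block overlaps one of these, and no 4 of the listed blocks are pairwise disjoint, so 3 is the maximum.

3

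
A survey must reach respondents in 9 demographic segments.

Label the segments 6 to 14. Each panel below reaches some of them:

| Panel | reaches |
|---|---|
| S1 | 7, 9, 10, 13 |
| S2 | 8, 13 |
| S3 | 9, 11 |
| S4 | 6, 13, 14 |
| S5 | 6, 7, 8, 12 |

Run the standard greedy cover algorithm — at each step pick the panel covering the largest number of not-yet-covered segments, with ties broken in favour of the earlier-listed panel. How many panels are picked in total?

Greedy: pick S1 (covers 4 new) → pick S5 (covers 3 new) → pick S3 (covers 1 new) → pick S4 (covers 1 new). Total picks: 4.

4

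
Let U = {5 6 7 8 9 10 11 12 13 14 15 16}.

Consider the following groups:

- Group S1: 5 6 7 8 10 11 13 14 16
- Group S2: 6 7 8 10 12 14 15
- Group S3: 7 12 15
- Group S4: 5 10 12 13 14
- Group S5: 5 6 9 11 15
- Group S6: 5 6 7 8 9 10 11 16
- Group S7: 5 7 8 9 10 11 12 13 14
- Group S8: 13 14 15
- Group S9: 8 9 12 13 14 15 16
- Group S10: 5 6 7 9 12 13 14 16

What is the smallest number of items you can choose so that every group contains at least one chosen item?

Take H = {5, 15}. Each listed group contains at least one of these, so H is a hitting set of size 2.
The groups S6, S8 are pairwise disjoint, so any hitting set needs a separate item for each — at least 2. Hence 2 is optimal.

2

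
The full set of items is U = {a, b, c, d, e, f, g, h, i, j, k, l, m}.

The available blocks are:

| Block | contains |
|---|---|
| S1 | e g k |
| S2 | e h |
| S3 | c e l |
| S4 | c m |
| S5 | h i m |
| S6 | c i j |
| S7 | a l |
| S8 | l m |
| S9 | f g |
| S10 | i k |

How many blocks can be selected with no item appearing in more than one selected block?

S2, S4, S7, S9, S10 are pairwise disjoint (S2={e,h}; S4={c,m}; S7={a,l}; S9={f,g}; S10={i,k}).
Every remaining block overlaps one of these, and no 6 of the listed blocks are pairwise disjoint, so 5 is the maximum.

5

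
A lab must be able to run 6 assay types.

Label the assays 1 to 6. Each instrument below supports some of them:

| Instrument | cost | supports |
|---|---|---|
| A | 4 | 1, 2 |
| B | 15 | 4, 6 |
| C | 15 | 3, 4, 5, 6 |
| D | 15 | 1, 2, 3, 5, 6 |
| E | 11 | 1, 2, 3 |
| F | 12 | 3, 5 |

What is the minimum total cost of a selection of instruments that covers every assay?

A, C together cover every assay (A ∪ C = {1, 2, 3, 4, 5, 6}); total cost 4 + 15 = 19.
No covering selection has total cost below 19.

19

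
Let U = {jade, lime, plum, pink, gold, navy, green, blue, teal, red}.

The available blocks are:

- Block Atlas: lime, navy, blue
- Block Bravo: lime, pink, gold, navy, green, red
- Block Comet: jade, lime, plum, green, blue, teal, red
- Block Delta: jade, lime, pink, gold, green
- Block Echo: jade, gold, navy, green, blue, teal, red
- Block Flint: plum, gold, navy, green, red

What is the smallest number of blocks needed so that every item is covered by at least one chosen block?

Bravo and Comet together: Bravo ∪ Comet = {jade, lime, plum, pink, gold, navy, green, blue, teal, red} — every item is covered.
No single block has all 10 items (the largest, Comet, has 7), so 2 is optimal.

2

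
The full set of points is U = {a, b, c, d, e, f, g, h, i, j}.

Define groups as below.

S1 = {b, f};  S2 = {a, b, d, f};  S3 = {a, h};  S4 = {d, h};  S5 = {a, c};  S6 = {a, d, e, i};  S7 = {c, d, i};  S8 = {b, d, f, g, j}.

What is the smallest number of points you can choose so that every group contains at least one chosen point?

T = {a, b, d} meets every group (each contains at least one member of T), and |T| = 3.
The groups S1, S4, S5 are pairwise disjoint, so any hitting set needs a separate point for each — at least 3. Hence 3 is optimal.

3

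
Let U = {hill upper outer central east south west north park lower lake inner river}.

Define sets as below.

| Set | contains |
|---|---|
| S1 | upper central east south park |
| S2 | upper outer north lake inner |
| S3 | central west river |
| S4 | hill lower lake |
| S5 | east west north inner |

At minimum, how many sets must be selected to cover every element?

4

S1 and S2 and S3 and S4 together: S1 ∪ S2 ∪ S3 ∪ S4 = {hill, upper, outer, central, east, south, west, north, park, lower, lake, inner, river} — every element is covered.
No 3 of the 5 sets cover everything (all 10 combinations miss at least one element), so 4 is optimal.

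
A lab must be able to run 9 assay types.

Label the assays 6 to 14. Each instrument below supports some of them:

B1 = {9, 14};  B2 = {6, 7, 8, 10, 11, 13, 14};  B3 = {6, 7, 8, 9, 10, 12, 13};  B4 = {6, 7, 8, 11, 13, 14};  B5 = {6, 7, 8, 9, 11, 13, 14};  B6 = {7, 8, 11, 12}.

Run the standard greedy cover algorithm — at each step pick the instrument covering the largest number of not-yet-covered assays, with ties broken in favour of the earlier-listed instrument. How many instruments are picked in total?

Greedy: pick B2 (covers 7 new) → pick B3 (covers 2 new). Total picks: 2.

2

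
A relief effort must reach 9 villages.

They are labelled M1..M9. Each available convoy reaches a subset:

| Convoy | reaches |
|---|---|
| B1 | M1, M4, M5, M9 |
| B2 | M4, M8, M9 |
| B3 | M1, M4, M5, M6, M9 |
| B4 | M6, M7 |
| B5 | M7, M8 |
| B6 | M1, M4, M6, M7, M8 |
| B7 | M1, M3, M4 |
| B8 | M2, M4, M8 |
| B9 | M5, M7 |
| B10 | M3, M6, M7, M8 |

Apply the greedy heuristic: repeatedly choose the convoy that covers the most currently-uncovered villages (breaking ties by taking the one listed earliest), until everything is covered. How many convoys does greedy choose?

3

Greedy: pick B3 (covers 5 new) → pick B10 (covers 3 new) → pick B8 (covers 1 new). Total picks: 3.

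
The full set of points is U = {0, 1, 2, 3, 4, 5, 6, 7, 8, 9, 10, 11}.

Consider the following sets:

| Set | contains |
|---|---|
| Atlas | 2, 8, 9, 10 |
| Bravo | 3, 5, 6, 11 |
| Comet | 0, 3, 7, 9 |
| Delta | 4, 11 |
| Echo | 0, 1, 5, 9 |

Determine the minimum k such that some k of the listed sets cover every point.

Atlas, Bravo, Comet, Delta, and Echo cover everything between them: the union {0, 1, 2, 3, 4, 5, 6, 7, 8, 9, 10, 11} is all of U.
No 4 of the 5 sets cover everything (all 5 combinations miss at least one point), so 5 is optimal.

5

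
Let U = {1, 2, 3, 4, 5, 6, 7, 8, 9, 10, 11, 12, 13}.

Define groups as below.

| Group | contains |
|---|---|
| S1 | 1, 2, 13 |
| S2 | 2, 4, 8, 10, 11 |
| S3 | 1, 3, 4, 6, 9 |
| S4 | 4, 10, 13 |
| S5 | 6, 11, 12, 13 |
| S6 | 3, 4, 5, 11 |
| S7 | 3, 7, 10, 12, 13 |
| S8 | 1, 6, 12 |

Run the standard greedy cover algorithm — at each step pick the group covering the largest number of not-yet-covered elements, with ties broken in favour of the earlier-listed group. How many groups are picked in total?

4

Greedy: pick S2 (covers 5 new) → pick S3 (covers 4 new) → pick S7 (covers 3 new) → pick S6 (covers 1 new). Total picks: 4.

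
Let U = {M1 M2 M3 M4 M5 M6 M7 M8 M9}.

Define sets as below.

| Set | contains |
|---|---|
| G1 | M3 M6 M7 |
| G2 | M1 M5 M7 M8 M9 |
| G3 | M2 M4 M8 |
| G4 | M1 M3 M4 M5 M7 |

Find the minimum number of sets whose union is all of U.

3

G1 and G2 and G3 together: G1 ∪ G2 ∪ G3 = {M1, M2, M3, M4, M5, M6, M7, M8, M9} — every item is covered.
Only G3 contains M2, so G3 is forced; the remaining 6 items need at least 2 more sets (each remaining set adds at most 4) — so at least 3 sets are needed, and 3 is optimal.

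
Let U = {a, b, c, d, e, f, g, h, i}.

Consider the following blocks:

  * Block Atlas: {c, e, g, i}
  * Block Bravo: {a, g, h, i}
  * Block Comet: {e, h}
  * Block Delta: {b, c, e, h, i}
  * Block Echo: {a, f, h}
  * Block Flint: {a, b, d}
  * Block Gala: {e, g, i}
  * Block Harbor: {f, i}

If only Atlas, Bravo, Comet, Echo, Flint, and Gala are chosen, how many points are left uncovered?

0

Union of Atlas, Bravo, Comet, Echo, Flint, Gala = {a, b, c, d, e, f, g, h, i} — that's every point, so 0 are uncovered.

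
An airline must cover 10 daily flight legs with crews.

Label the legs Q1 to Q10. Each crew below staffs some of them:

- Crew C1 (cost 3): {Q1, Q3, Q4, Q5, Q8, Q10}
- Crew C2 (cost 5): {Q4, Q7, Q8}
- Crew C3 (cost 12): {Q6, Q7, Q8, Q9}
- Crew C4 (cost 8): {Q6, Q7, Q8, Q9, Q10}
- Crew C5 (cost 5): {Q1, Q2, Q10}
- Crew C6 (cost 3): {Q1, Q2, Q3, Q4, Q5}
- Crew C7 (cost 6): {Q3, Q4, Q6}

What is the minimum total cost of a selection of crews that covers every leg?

11

C4, C6 together cover every leg (C4 ∪ C6 = {Q1, Q2, Q3, Q4, Q5, Q6, Q7, Q8, Q9, Q10}); total cost 8 + 3 = 11.
The greedy pick C1, C4, C6 costs 14; no covering selection beats 11.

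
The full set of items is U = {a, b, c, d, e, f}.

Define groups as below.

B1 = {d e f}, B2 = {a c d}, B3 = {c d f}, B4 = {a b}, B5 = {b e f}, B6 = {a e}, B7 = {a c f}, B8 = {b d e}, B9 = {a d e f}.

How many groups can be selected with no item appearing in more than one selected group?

2

B7, B8 are pairwise disjoint (B7={a,c,f}; B8={b,d,e}).
Every remaining group overlaps one of these, and no 3 of the listed groups are pairwise disjoint, so 2 is the maximum.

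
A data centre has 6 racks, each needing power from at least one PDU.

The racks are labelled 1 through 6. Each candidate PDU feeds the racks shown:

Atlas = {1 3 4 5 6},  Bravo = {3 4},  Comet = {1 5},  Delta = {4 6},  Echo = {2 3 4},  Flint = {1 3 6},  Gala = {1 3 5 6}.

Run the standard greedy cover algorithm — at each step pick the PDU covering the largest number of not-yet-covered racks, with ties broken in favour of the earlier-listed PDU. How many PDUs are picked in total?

2

Greedy: pick Atlas (covers 5 new) → pick Echo (covers 1 new). Total picks: 2.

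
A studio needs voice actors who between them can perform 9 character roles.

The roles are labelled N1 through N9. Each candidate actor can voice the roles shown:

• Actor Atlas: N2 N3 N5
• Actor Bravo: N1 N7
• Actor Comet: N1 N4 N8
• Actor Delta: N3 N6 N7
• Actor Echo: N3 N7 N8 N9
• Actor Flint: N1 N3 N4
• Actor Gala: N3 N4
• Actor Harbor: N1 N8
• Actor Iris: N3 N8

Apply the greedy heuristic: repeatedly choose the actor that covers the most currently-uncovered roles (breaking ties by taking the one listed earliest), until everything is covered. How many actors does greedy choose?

Greedy: pick Echo (covers 4 new) → pick Atlas (covers 2 new) → pick Comet (covers 2 new) → pick Delta (covers 1 new). Total picks: 4.

4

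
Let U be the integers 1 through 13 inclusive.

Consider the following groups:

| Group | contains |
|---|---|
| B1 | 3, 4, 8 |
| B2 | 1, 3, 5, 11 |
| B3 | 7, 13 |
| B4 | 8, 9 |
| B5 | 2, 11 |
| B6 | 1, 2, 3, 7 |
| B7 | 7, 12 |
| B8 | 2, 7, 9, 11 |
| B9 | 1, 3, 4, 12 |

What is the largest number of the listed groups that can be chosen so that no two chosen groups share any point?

B3, B4, B5, B9 are pairwise disjoint (B3={7,13}; B4={8,9}; B5={2,11}; B9={1,3,4,12}).
Every remaining group overlaps one of these, and no 5 of the listed groups are pairwise disjoint, so 4 is the maximum.

4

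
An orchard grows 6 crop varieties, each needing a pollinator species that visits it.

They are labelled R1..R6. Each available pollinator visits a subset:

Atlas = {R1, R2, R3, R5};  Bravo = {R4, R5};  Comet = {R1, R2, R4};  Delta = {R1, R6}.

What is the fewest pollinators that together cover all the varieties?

3

Take {Atlas, Bravo, Delta}. Their union is {R1, R2, R3, R4, R5, R6}, which is all 6 varieties.
Only Atlas contains R3, so Atlas is forced; the remaining 2 varieties need at least 2 more pollinators (each remaining pollinator adds at most 1) — so at least 3 pollinators are needed, and 3 is optimal.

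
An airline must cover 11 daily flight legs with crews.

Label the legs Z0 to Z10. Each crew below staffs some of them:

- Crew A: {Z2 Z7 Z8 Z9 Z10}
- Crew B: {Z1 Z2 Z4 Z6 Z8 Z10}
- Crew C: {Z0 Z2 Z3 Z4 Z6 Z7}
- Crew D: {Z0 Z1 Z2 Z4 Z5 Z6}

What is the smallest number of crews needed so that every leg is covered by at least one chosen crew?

Take {A, C, D}. Their union is {Z0, Z1, Z2, Z3, Z4, Z5, Z6, Z7, Z8, Z9, Z10}, which is all 11 legs.
Only C contains Z3, so C is forced; the remaining 5 legs need at least 2 more crews (each remaining crew adds at most 3) — so at least 3 crews are needed, and 3 is optimal.

3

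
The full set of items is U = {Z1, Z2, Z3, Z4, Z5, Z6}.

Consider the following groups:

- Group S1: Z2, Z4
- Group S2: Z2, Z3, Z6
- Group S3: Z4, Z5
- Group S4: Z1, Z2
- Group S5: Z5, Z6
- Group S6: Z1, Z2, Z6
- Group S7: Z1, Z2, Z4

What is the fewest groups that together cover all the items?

S2, S3, and S6 cover everything between them: the union {Z1, Z2, Z3, Z4, Z5, Z6} is all of U.
Only S2 contains Z3, so S2 is forced; the remaining 3 items need at least 2 more groups (each remaining group adds at most 2) — so at least 3 groups are needed, and 3 is optimal.

3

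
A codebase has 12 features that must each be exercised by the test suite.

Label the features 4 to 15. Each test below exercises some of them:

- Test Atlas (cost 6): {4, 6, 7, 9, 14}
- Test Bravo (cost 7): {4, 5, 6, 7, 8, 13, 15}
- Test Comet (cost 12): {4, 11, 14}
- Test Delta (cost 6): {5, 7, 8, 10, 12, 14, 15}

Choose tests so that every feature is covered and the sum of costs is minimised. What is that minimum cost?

31

Atlas, Bravo, Comet, Delta together cover every feature (Atlas ∪ Bravo ∪ Comet ∪ Delta = {4, 5, 6, 7, 8, 9, 10, 11, 12, 13, 14, 15}); total cost 6 + 7 + 12 + 6 = 31.
No covering selection has total cost below 31.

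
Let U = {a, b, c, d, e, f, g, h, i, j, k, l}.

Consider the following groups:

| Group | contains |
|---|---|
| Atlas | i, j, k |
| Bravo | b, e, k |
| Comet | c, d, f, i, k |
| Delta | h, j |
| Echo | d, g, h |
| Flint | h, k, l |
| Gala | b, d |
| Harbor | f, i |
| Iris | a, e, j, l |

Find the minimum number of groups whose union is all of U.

4

Bravo, Comet, Echo, and Iris cover everything between them: the union {a, b, c, d, e, f, g, h, i, j, k, l} is all of U.
Only Echo contains g, so Echo is forced; the remaining 9 elements need at least 3 more groups (each remaining group adds at most 4) — so at least 4 groups are needed, and 4 is optimal.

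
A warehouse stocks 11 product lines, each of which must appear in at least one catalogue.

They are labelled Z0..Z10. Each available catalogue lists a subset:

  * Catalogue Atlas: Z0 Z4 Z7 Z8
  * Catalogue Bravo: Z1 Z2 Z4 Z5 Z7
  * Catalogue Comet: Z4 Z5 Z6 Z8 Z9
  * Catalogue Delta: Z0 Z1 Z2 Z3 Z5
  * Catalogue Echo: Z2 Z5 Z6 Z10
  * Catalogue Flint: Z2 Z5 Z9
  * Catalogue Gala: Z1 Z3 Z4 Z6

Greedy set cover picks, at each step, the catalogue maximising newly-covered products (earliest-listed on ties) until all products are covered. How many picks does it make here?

4

Greedy: pick Bravo (covers 5 new) → pick Comet (covers 3 new) → pick Delta (covers 2 new) → pick Echo (covers 1 new). Total picks: 4.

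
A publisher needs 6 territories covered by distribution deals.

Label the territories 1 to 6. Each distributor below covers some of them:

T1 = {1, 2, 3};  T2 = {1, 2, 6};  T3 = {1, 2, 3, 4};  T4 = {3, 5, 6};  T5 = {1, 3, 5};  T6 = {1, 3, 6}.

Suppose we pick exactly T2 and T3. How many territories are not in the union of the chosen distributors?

1

Union of T2, T3 = {1, 2, 3, 4, 6}.
Not covered: 5 — 1 territory.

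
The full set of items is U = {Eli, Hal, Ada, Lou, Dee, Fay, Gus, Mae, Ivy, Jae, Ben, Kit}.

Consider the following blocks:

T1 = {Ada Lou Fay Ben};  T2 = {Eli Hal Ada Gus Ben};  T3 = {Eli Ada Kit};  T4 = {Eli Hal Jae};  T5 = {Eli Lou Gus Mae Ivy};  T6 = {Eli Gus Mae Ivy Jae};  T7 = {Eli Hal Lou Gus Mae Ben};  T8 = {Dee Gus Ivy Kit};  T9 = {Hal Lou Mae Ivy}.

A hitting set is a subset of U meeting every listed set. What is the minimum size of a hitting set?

H = {Eli, Lou, Ivy} meets every block (each contains at least one member of H), and |H| = 3.
The blocks T1, T4, T8 are pairwise disjoint, so any hitting set needs a separate item for each — at least 3. Hence 3 is optimal.

3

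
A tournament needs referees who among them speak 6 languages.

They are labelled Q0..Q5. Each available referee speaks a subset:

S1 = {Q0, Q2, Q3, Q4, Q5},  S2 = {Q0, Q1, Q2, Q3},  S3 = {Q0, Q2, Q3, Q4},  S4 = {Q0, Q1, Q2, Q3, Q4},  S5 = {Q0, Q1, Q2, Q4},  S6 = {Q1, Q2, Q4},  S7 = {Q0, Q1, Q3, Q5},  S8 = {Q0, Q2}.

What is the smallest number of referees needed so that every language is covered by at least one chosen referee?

Take {S1, S5}. Their union is {Q0, Q1, Q2, Q3, Q4, Q5}, which is all 6 languages.
No single referee has all 6 languages (the largest, S1, has 5), so 2 is optimal.

2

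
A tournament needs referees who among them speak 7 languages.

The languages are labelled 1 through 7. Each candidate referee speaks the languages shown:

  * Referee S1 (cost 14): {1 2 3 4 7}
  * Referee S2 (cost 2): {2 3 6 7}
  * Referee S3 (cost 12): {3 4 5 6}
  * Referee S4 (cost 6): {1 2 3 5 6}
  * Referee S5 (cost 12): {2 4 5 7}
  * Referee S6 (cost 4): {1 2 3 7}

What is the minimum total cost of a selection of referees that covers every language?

16

S3, S6 together cover every language (S3 ∪ S6 = {1, 2, 3, 4, 5, 6, 7}); total cost 12 + 4 = 16.
The greedy pick S2, S4, S3 costs 20; no covering selection beats 16.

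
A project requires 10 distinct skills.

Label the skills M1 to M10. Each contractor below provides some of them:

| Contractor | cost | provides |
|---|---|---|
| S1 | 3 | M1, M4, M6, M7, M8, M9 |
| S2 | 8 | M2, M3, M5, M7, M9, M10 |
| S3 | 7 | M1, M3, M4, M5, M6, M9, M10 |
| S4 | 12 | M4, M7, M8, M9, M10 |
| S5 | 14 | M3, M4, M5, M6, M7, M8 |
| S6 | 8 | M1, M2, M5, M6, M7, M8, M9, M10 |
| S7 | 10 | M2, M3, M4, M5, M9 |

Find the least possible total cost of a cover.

11

S1, S2 together cover every skill (S1 ∪ S2 = {M1, M2, M3, M4, M5, M6, M7, M8, M9, M10}); total cost 3 + 8 = 11.
No covering selection has total cost below 11.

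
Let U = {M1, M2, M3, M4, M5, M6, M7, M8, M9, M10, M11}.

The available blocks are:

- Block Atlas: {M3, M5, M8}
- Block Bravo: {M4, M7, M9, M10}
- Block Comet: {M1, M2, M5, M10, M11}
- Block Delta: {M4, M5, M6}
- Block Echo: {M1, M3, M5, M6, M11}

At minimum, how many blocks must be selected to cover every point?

Atlas and Bravo and Comet and Delta together: Atlas ∪ Bravo ∪ Comet ∪ Delta = {M1, M2, M3, M4, M5, M6, M7, M8, M9, M10, M11} — every point is covered.
No 3 of the 5 blocks cover everything (all 10 combinations miss at least one point), so 4 is optimal.

4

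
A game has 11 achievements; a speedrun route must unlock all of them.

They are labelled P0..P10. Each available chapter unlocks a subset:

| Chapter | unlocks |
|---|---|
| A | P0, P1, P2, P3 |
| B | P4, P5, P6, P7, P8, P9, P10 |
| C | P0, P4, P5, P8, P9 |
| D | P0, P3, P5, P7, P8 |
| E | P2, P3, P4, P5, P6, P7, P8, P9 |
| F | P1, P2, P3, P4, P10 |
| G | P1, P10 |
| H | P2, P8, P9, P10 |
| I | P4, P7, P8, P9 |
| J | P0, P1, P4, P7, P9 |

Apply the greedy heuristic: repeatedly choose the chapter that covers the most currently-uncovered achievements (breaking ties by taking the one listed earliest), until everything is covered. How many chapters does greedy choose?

Greedy: pick E (covers 8 new) → pick A (covers 2 new) → pick B (covers 1 new). Total picks: 3.
(The true minimum cover uses only 2 chapters, so greedy is not optimal here.)

3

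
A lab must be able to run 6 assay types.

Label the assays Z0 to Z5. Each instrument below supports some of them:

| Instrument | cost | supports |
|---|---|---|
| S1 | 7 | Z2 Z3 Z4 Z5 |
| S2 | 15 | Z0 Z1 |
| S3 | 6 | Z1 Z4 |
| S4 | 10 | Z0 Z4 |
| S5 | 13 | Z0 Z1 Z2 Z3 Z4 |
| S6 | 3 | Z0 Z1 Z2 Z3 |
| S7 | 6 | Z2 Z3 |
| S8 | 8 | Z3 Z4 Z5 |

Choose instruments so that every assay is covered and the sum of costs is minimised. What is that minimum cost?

S1, S6 together cover every assay (S1 ∪ S6 = {Z0, Z1, Z2, Z3, Z4, Z5}); total cost 7 + 3 = 10.
No covering selection has total cost below 10.

10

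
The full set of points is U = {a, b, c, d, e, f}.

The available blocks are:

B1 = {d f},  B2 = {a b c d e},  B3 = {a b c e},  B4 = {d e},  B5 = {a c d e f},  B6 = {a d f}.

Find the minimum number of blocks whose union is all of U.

2

B2 and B6 cover everything between them: the union {a, b, c, d, e, f} is all of U.
No single block has all 6 points (the largest, B2, has 5), so 2 is optimal.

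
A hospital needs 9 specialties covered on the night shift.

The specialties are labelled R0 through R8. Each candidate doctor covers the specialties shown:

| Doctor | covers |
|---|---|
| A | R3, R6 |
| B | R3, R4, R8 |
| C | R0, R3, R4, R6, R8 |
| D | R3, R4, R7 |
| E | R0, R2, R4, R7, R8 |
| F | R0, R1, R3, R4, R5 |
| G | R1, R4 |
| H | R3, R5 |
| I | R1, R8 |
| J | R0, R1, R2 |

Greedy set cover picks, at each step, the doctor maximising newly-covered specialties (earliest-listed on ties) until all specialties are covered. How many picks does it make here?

3

Greedy: pick C (covers 5 new) → pick E (covers 2 new) → pick F (covers 2 new). Total picks: 3.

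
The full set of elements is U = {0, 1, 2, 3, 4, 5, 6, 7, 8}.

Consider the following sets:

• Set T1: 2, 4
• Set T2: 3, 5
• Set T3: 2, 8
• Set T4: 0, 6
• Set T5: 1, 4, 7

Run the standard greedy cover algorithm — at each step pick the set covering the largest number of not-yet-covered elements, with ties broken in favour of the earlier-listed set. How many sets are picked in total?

Greedy: pick T5 (covers 3 new) → pick T2 (covers 2 new) → pick T3 (covers 2 new) → pick T4 (covers 2 new). Total picks: 4.

4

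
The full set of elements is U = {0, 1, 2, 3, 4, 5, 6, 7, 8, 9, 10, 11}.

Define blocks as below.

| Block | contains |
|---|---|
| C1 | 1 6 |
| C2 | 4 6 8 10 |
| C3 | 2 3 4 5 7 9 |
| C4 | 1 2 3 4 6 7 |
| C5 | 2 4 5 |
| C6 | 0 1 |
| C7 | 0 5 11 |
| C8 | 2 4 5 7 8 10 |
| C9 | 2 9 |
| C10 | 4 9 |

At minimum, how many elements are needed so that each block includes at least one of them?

H = {0, 5, 6, 9} meets every block (each contains at least one member of H), and |H| = 4.
No choice of 3 elements meets every block, so 4 is the minimum.

4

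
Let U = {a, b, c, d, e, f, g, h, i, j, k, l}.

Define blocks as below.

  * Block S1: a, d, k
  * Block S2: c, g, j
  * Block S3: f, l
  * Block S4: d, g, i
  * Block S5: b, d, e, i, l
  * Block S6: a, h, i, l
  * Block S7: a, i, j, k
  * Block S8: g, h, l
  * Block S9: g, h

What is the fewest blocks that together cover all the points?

5

S1, S2, S3, S5, and S6 cover everything between them: the union {a, b, c, d, e, f, g, h, i, j, k, l} is all of U.
No 4 of the 9 blocks cover everything (all 126 combinations miss at least one point), so 5 is optimal.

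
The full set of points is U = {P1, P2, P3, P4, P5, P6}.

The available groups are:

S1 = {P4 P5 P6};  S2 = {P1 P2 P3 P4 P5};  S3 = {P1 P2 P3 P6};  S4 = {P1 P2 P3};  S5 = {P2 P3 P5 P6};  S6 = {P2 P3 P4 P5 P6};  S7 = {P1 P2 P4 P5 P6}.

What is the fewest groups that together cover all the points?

Take {S5, S7}. Their union is {P1, P2, P3, P4, P5, P6}, which is all 6 points.
No single group has all 6 points (the largest, S2, has 5), so 2 is optimal.

2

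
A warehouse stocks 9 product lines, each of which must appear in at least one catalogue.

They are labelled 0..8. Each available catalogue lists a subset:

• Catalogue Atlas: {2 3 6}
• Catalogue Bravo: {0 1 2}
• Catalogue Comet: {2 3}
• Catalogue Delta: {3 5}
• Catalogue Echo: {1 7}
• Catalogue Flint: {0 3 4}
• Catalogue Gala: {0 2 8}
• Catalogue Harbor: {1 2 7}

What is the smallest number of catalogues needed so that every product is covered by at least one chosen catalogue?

Atlas and Delta and Flint and Gala and Harbor together: Atlas ∪ Delta ∪ Flint ∪ Gala ∪ Harbor = {0, 1, 2, 3, 4, 5, 6, 7, 8} — every product is covered.
No 4 of the 8 catalogues cover everything (all 70 combinations miss at least one product), so 5 is optimal.

5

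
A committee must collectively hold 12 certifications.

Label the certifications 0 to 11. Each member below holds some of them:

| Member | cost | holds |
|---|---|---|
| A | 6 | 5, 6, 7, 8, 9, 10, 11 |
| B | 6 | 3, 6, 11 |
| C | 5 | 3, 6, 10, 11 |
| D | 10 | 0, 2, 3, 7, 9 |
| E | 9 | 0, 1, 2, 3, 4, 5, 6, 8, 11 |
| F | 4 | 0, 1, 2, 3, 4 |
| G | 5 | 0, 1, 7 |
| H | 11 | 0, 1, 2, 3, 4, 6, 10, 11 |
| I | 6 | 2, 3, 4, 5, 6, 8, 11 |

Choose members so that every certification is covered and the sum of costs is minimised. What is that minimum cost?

10

A, F together cover every certification (A ∪ F = {0, 1, 2, 3, 4, 5, 6, 7, 8, 9, 10, 11}); total cost 6 + 4 = 10.
No covering selection has total cost below 10.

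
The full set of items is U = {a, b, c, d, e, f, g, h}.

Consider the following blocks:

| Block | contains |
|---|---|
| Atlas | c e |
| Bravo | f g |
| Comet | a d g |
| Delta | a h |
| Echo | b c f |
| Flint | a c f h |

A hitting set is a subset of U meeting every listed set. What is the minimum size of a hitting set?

3

T = {a, c, g} meets every block (each contains at least one member of T), and |T| = 3.
The blocks Atlas, Bravo, Delta are pairwise disjoint, so any hitting set needs a separate item for each — at least 3. Hence 3 is optimal.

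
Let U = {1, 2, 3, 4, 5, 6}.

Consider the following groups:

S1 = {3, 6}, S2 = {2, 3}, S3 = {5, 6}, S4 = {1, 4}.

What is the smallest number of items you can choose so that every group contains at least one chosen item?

3

H = {1, 3, 6} meets every group (each contains at least one member of H), and |H| = 3.
The groups S2, S3, S4 are pairwise disjoint, so any hitting set needs a separate item for each — at least 3. Hence 3 is optimal.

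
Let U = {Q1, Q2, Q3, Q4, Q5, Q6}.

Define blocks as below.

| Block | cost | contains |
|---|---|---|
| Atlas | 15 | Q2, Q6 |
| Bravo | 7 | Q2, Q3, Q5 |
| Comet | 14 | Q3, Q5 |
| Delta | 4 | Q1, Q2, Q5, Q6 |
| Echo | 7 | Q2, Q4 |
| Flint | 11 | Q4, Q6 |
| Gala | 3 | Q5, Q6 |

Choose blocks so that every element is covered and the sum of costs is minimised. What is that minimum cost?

Bravo, Delta, Echo together cover every element (Bravo ∪ Delta ∪ Echo = {Q1, Q2, Q3, Q4, Q5, Q6}); total cost 7 + 4 + 7 = 18.
No covering selection has total cost below 18.

18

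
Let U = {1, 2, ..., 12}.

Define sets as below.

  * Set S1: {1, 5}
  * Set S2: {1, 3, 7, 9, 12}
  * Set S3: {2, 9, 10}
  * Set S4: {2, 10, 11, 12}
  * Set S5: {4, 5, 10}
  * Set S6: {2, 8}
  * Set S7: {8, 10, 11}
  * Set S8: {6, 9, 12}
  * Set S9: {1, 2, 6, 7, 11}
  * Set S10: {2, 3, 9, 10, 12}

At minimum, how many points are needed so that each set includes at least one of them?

The 4 points {1, 2, 6, 10} hit every set.
No choice of 3 points meets every set, so 4 is the minimum.

4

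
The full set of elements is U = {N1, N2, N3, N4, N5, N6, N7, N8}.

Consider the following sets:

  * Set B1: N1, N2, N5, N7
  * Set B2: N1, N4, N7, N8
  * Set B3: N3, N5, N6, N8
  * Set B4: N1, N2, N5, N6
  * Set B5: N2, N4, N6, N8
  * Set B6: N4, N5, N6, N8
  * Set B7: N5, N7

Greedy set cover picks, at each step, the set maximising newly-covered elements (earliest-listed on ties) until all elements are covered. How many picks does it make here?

3

Greedy: pick B1 (covers 4 new) → pick B3 (covers 3 new) → pick B2 (covers 1 new). Total picks: 3.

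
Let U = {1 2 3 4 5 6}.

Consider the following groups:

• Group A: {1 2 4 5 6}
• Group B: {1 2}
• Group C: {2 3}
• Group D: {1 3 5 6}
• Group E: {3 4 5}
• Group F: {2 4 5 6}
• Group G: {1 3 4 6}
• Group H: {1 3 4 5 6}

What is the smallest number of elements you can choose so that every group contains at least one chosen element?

2

T = {2, 3} meets every group (each contains at least one member of T), and |T| = 2.
The groups B, E are pairwise disjoint, so any hitting set needs a separate element for each — at least 2. Hence 2 is optimal.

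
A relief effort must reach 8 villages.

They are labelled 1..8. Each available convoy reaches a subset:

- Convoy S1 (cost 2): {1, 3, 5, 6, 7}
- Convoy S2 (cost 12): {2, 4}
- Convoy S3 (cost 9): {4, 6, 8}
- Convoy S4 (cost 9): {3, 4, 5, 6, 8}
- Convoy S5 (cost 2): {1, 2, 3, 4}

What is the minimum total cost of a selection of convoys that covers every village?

S1, S3, S5 together cover every village (S1 ∪ S3 ∪ S5 = {1, 2, 3, 4, 5, 6, 7, 8}); total cost 2 + 9 + 2 = 13.
No covering selection has total cost below 13.

13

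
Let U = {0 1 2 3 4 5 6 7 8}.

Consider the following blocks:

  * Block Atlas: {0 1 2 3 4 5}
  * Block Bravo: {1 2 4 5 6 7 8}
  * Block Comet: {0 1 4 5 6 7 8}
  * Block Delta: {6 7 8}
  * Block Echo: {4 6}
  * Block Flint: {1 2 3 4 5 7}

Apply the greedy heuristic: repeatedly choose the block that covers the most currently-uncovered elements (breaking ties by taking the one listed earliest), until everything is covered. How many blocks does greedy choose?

Greedy: pick Bravo (covers 7 new) → pick Atlas (covers 2 new). Total picks: 2.

2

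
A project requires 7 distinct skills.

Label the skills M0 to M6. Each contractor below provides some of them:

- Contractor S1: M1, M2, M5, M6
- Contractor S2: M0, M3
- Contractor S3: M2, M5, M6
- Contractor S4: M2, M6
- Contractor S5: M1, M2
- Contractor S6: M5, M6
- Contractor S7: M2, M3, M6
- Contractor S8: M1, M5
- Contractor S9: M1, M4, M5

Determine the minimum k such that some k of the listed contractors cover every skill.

Take {S2, S7, S9}. Their union is {M0, M1, M2, M3, M4, M5, M6}, which is all 7 skills.
Only S2 contains M0, so S2 is forced; the remaining 5 skills need at least 2 more contractors (each remaining contractor adds at most 4) — so at least 3 contractors are needed, and 3 is optimal.

3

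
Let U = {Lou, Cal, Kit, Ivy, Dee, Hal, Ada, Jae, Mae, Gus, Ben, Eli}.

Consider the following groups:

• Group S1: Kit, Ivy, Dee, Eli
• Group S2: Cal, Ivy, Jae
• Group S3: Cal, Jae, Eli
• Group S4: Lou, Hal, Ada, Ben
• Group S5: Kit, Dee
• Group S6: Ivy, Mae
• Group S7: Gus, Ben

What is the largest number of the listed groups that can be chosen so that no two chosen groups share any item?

S3, S5, S6, S7 are pairwise disjoint (S3={Cal,Jae,Eli}; S5={Kit,Dee}; S6={Ivy,Mae}; S7={Gus,Ben}).
Every remaining group overlaps one of these, and no 5 of the listed groups are pairwise disjoint, so 4 is the maximum.

4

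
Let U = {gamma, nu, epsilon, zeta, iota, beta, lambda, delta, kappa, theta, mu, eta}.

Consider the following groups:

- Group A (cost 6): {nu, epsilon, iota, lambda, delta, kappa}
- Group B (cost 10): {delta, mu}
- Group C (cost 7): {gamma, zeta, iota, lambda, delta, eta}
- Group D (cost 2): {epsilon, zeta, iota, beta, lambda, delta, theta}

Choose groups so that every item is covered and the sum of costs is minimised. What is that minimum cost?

25

A, B, C, D together cover every item (A ∪ B ∪ C ∪ D = {gamma, nu, epsilon, zeta, iota, beta, lambda, delta, kappa, theta, mu, eta}); total cost 6 + 10 + 7 + 2 = 25.
No covering selection has total cost below 25.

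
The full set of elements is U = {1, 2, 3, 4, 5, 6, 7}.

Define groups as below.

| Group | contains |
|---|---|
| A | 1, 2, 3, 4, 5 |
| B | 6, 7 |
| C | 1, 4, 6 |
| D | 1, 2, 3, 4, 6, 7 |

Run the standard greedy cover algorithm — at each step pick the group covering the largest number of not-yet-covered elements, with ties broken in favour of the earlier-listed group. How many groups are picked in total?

Greedy: pick D (covers 6 new) → pick A (covers 1 new). Total picks: 2.

2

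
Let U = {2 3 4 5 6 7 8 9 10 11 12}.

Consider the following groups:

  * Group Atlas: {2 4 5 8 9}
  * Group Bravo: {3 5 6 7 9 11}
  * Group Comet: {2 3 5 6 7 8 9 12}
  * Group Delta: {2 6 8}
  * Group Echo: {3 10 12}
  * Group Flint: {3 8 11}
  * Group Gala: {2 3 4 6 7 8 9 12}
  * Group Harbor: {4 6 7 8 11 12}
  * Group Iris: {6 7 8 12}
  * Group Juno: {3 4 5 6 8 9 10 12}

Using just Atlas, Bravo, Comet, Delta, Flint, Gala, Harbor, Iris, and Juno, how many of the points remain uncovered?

Union of Atlas, Bravo, Comet, Delta, Flint, Gala, Harbor, Iris, Juno = {2, 3, 4, 5, 6, 7, 8, 9, 10, 11, 12} — that's every point, so 0 are uncovered.

0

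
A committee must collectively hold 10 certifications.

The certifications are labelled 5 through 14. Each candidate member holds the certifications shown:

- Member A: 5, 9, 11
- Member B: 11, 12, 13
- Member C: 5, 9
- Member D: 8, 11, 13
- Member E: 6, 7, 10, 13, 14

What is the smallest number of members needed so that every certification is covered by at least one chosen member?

A and B and D and E together: A ∪ B ∪ D ∪ E = {5, 6, 7, 8, 9, 10, 11, 12, 13, 14} — every certification is covered.
No 3 of the 5 members cover everything (all 10 combinations miss at least one certification), so 4 is optimal.

4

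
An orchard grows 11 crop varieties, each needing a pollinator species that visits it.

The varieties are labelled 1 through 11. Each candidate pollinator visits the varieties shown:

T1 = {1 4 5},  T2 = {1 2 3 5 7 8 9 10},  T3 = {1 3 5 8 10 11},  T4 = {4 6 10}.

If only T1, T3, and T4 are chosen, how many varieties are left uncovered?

3

Union of T1, T3, T4 = {1, 3, 4, 5, 6, 8, 10, 11}.
Not covered: 2, 7, 9 — 3 varieties.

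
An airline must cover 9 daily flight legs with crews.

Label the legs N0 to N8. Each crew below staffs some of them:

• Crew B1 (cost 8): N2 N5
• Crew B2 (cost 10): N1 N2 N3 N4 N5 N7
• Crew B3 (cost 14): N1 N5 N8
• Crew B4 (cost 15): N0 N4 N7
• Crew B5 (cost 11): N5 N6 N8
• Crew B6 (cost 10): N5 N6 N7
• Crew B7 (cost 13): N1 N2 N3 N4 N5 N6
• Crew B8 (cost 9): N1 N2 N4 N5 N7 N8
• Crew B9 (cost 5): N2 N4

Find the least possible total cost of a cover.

36

B2, B4, B5 together cover every leg (B2 ∪ B4 ∪ B5 = {N0, N1, N2, N3, N4, N5, N6, N7, N8}); total cost 10 + 15 + 11 = 36.
The greedy pick B8, B7, B4 costs 37; no covering selection beats 36.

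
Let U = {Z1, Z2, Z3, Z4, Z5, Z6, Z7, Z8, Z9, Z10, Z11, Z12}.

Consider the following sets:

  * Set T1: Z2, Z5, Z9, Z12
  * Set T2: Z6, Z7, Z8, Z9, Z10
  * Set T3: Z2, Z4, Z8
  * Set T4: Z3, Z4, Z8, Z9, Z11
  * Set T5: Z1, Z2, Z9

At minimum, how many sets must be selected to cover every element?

4

Take {T1, T2, T4, T5}. Their union is {Z1, Z2, Z3, Z4, Z5, Z6, Z7, Z8, Z9, Z10, Z11, Z12}, which is all 12 elements.
Only T5 contains Z1, so T5 is forced; the remaining 9 elements need at least 3 more sets (each remaining set adds at most 4) — so at least 4 sets are needed, and 4 is optimal.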